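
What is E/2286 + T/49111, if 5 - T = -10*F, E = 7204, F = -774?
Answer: 168056717/56133873 ≈ 2.9939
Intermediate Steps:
T = -7735 (T = 5 - (-10)*(-774) = 5 - 1*7740 = 5 - 7740 = -7735)
E/2286 + T/49111 = 7204/2286 - 7735/49111 = 7204*(1/2286) - 7735*1/49111 = 3602/1143 - 7735/49111 = 168056717/56133873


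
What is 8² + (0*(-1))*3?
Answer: 64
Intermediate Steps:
8² + (0*(-1))*3 = 64 + 0*3 = 64 + 0 = 64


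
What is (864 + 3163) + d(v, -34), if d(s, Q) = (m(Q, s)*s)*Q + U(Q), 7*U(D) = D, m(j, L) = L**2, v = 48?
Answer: -26292741/7 ≈ -3.7561e+6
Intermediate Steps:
U(D) = D/7
d(s, Q) = Q/7 + Q*s**3 (d(s, Q) = (s**2*s)*Q + Q/7 = s**3*Q + Q/7 = Q*s**3 + Q/7 = Q/7 + Q*s**3)
(864 + 3163) + d(v, -34) = (864 + 3163) - 34*(1/7 + 48**3) = 4027 - 34*(1/7 + 110592) = 4027 - 34*774145/7 = 4027 - 26320930/7 = -26292741/7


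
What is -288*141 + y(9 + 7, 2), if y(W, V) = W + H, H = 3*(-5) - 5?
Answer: -40612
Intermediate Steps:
H = -20 (H = -15 - 5 = -20)
y(W, V) = -20 + W (y(W, V) = W - 20 = -20 + W)
-288*141 + y(9 + 7, 2) = -288*141 + (-20 + (9 + 7)) = -40608 + (-20 + 16) = -40608 - 4 = -40612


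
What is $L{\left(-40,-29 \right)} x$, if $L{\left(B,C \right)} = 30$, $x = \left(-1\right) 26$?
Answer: $-780$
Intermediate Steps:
$x = -26$
$L{\left(-40,-29 \right)} x = 30 \left(-26\right) = -780$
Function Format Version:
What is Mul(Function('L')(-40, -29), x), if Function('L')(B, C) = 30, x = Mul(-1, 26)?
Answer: -780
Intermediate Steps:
x = -26
Mul(Function('L')(-40, -29), x) = Mul(30, -26) = -780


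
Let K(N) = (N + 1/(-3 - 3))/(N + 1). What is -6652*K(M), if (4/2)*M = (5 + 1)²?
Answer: -355882/57 ≈ -6243.5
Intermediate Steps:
M = 18 (M = (5 + 1)²/2 = (½)*6² = (½)*36 = 18)
K(N) = (-⅙ + N)/(1 + N) (K(N) = (N + 1/(-6))/(1 + N) = (N - ⅙)/(1 + N) = (-⅙ + N)/(1 + N))
-6652*K(M) = -6652*(-⅙ + 18)/(1 + 18) = -6652*107/(19*6) = -6652*107/114 = -355882/57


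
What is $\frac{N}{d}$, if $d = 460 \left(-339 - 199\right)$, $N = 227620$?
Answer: $- \frac{11381}{12374} \approx -0.91975$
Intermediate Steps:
$d = -247480$ ($d = 460 \left(-538\right) = -247480$)
$\frac{N}{d} = \frac{227620}{-247480} = 227620 \left(- \frac{1}{247480}\right) = - \frac{11381}{12374}$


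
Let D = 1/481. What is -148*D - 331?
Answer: -4307/13 ≈ -331.31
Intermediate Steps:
D = 1/481 ≈ 0.0020790
-148*D - 331 = -148*1/481 - 331 = -4/13 - 331 = -4307/13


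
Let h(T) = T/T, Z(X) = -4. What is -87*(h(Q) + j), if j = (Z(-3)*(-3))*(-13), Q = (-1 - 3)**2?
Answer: 13485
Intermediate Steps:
Q = 16 (Q = (-4)**2 = 16)
h(T) = 1
j = -156 (j = -4*(-3)*(-13) = 12*(-13) = -156)
-87*(h(Q) + j) = -87*(1 - 156) = -87*(-155) = 13485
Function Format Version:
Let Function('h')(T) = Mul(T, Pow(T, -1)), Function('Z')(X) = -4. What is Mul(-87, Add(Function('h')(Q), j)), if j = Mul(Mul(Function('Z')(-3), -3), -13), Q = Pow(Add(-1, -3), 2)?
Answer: 13485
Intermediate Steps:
Q = 16 (Q = Pow(-4, 2) = 16)
Function('h')(T) = 1
j = -156 (j = Mul(Mul(-4, -3), -13) = Mul(12, -13) = -156)
Mul(-87, Add(Function('h')(Q), j)) = Mul(-87, Add(1, -156)) = Mul(-87, -155) = 13485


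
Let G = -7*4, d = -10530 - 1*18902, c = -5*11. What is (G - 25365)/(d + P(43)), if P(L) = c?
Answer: 25393/29487 ≈ 0.86116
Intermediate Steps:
c = -55
d = -29432 (d = -10530 - 18902 = -29432)
P(L) = -55
G = -28
(G - 25365)/(d + P(43)) = (-28 - 25365)/(-29432 - 55) = -25393/(-29487) = -25393*(-1/29487) = 25393/29487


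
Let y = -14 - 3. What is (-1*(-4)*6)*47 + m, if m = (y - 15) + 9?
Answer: 1105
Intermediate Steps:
y = -17
m = -23 (m = (-17 - 15) + 9 = -32 + 9 = -23)
(-1*(-4)*6)*47 + m = (-1*(-4)*6)*47 - 23 = (4*6)*47 - 23 = 24*47 - 23 = 1128 - 23 = 1105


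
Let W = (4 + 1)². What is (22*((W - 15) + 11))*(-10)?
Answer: -4620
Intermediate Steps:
W = 25 (W = 5² = 25)
(22*((W - 15) + 11))*(-10) = (22*((25 - 15) + 11))*(-10) = (22*(10 + 11))*(-10) = (22*21)*(-10) = 462*(-10) = -4620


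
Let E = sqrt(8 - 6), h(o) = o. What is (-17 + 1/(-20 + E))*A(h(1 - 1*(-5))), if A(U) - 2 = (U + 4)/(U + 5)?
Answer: -108576/2189 - 16*sqrt(2)/2189 ≈ -49.611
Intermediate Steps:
A(U) = 2 + (4 + U)/(5 + U) (A(U) = 2 + (U + 4)/(U + 5) = 2 + (4 + U)/(5 + U))
E = sqrt(2) ≈ 1.4142
(-17 + 1/(-20 + E))*A(h(1 - 1*(-5))) = (-17 + 1/(-20 + sqrt(2)))*((14 + 3*(1 - 1*(-5)))/(5 + (1 - 1*(-5)))) = (-17 + 1/(-20 + sqrt(2)))*((14 + 3*(1 + 5))/(5 + (1 + 5))) = (-17 + 1/(-20 + sqrt(2)))*((14 + 3*6)/(5 + 6)) = (-17 + 1/(-20 + sqrt(2)))*((14 + 18)/11) = (-17 + 1/(-20 + sqrt(2)))*((1/11)*32) = (-17 + 1/(-20 + sqrt(2)))*(32/11) = -544/11 + 32/(11*(-20 + sqrt(2)))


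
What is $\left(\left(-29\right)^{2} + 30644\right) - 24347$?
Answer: $7138$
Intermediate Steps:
$\left(\left(-29\right)^{2} + 30644\right) - 24347 = \left(841 + 30644\right) - 24347 = 31485 - 24347 = 7138$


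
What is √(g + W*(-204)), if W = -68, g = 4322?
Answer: √18194 ≈ 134.89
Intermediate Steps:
√(g + W*(-204)) = √(4322 - 68*(-204)) = √(4322 + 13872) = √18194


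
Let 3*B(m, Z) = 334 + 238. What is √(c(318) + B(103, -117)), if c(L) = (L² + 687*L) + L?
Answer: 2*√720222/3 ≈ 565.77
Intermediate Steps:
c(L) = L² + 688*L
B(m, Z) = 572/3 (B(m, Z) = (334 + 238)/3 = (⅓)*572 = 572/3)
√(c(318) + B(103, -117)) = √(318*(688 + 318) + 572/3) = √(318*1006 + 572/3) = √(319908 + 572/3) = √(960296/3) = 2*√720222/3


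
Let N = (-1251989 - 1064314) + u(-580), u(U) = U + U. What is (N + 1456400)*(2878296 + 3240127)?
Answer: -5268347663649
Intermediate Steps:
u(U) = 2*U
N = -2317463 (N = (-1251989 - 1064314) + 2*(-580) = -2316303 - 1160 = -2317463)
(N + 1456400)*(2878296 + 3240127) = (-2317463 + 1456400)*(2878296 + 3240127) = -861063*6118423 = -5268347663649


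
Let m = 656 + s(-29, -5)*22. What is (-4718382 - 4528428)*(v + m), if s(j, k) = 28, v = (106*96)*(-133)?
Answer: 12502944686160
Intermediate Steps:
v = -1353408 (v = 10176*(-133) = -1353408)
m = 1272 (m = 656 + 28*22 = 656 + 616 = 1272)
(-4718382 - 4528428)*(v + m) = (-4718382 - 4528428)*(-1353408 + 1272) = -9246810*(-1352136) = 12502944686160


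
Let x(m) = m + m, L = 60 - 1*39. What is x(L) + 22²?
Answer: 526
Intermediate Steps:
L = 21 (L = 60 - 39 = 21)
x(m) = 2*m
x(L) + 22² = 2*21 + 22² = 42 + 484 = 526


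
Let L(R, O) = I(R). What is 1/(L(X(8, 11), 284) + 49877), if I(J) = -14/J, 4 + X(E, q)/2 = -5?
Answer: 9/448900 ≈ 2.0049e-5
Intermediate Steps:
X(E, q) = -18 (X(E, q) = -8 + 2*(-5) = -8 - 10 = -18)
L(R, O) = -14/R
1/(L(X(8, 11), 284) + 49877) = 1/(-14/(-18) + 49877) = 1/(-14*(-1/18) + 49877) = 1/(7/9 + 49877) = 1/(448900/9) = 9/448900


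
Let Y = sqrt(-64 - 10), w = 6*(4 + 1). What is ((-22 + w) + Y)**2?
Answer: (8 + I*sqrt(74))**2 ≈ -10.0 + 137.64*I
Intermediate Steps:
w = 30 (w = 6*5 = 30)
Y = I*sqrt(74) (Y = sqrt(-74) = I*sqrt(74) ≈ 8.6023*I)
((-22 + w) + Y)**2 = ((-22 + 30) + I*sqrt(74))**2 = (8 + I*sqrt(74))**2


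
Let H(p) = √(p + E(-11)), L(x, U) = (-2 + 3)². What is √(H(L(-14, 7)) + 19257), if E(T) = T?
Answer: √(19257 + I*√10) ≈ 138.77 + 0.011*I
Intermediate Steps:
L(x, U) = 1 (L(x, U) = 1² = 1)
H(p) = √(-11 + p) (H(p) = √(p - 11) = √(-11 + p))
√(H(L(-14, 7)) + 19257) = √(√(-11 + 1) + 19257) = √(√(-10) + 19257) = √(I*√10 + 19257) = √(19257 + I*√10)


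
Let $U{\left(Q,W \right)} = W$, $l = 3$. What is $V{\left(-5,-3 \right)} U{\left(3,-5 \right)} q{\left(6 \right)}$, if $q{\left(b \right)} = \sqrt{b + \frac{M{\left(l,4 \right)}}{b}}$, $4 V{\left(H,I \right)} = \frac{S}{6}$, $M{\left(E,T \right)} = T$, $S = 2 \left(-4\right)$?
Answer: $\frac{10 \sqrt{15}}{9} \approx 4.3033$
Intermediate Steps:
$S = -8$
$V{\left(H,I \right)} = - \frac{1}{3}$ ($V{\left(H,I \right)} = \frac{\left(-8\right) \frac{1}{6}}{4} = \frac{1}{4} \left(- \frac{4}{3}\right) = - \frac{1}{3}$)
$q{\left(b \right)} = \sqrt{b + \frac{4}{b}}$
$V{\left(-5,-3 \right)} U{\left(3,-5 \right)} q{\left(6 \right)} = \left(- \frac{1}{3}\right) \left(-5\right) \sqrt{6 + \frac{4}{6}} = \frac{5 \sqrt{6 + 4 \cdot \frac{1}{6}}}{3} = \frac{5 \sqrt{6 + \frac{2}{3}}}{3} = \frac{5 \sqrt{\frac{20}{3}}}{3} = \frac{5 \frac{2 \sqrt{15}}{3}}{3} = \frac{10 \sqrt{15}}{9}$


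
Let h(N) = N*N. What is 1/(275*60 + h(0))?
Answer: 1/16500 ≈ 6.0606e-5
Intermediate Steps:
h(N) = N**2
1/(275*60 + h(0)) = 1/(275*60 + 0**2) = 1/(16500 + 0) = 1/16500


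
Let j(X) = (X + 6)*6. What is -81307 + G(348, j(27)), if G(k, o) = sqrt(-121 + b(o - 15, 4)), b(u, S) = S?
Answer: -81307 + 3*I*sqrt(13) ≈ -81307.0 + 10.817*I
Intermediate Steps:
j(X) = 36 + 6*X (j(X) = (6 + X)*6 = 36 + 6*X)
G(k, o) = 3*I*sqrt(13) (G(k, o) = sqrt(-121 + 4) = sqrt(-117) = 3*I*sqrt(13))
-81307 + G(348, j(27)) = -81307 + 3*I*sqrt(13)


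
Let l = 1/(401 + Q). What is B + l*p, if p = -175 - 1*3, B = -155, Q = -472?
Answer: -10827/71 ≈ -152.49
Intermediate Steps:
p = -178 (p = -175 - 3 = -178)
l = -1/71 (l = 1/(401 - 472) = 1/(-71) = -1/71 ≈ -0.014085)
B + l*p = -155 - 1/71*(-178) = -155 + 178/71 = -10827/71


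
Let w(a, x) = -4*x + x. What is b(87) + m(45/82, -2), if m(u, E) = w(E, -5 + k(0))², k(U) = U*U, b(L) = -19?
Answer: 206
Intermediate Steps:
k(U) = U²
w(a, x) = -3*x
m(u, E) = 225 (m(u, E) = (-3*(-5 + 0²))² = (-3*(-5 + 0))² = (-3*(-5))² = 15² = 225)
b(87) + m(45/82, -2) = -19 + 225 = 206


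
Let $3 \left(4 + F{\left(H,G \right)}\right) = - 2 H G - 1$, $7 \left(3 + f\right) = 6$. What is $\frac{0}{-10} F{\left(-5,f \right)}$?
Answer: $0$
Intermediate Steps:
$f = - \frac{15}{7}$ ($f = -3 + \frac{1}{7} \cdot 6 = -3 + \frac{6}{7} = - \frac{15}{7} \approx -2.1429$)
$F{\left(H,G \right)} = - \frac{13}{3} - \frac{2 G H}{3}$ ($F{\left(H,G \right)} = -4 + \frac{- 2 H G - 1}{3} = -4 + \frac{- 2 G H - 1}{3} = -4 + \frac{-1 - 2 G H}{3} = -4 - \left(\frac{1}{3} + \frac{2 G H}{3}\right) = - \frac{13}{3} - \frac{2 G H}{3}$)
$\frac{0}{-10} F{\left(-5,f \right)} = \frac{0}{-10} \left(- \frac{13}{3} - \left(- \frac{10}{7}\right) \left(-5\right)\right) = 0 \left(- \frac{1}{10}\right) \left(- \frac{13}{3} - \frac{50}{7}\right) = 0 \left(- \frac{241}{21}\right) = 0$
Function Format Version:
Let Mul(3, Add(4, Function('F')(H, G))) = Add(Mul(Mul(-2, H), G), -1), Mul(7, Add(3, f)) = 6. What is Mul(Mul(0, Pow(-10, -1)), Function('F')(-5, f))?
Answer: 0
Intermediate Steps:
f = Rational(-15, 7) (f = Add(-3, Mul(Rational(1, 7), 6)) = Add(-3, Rational(6, 7)) = Rational(-15, 7) ≈ -2.1429)
Function('F')(H, G) = Add(Rational(-13, 3), Mul(Rational(-2, 3), G, H)) (Function('F')(H, G) = Add(-4, Mul(Rational(1, 3), Add(Mul(Mul(-2, H), G), -1))) = Add(-4, Mul(Rational(1, 3), Add(Mul(-2, G, H), -1))) = Add(-4, Mul(Rational(1, 3), Add(-1, Mul(-2, G, H)))) = Add(-4, Add(Rational(-1, 3), Mul(Rational(-2, 3), G, H))) = Add(Rational(-13, 3), Mul(Rational(-2, 3), G, H)))
Mul(Mul(0, Pow(-10, -1)), Function('F')(-5, f)) = Mul(Mul(0, Pow(-10, -1)), Add(Rational(-13, 3), Mul(Rational(-2, 3), Rational(-15, 7), -5))) = Mul(Mul(0, Rational(-1, 10)), Add(Rational(-13, 3), Rational(-50, 7))) = Mul(0, Rational(-241, 21)) = 0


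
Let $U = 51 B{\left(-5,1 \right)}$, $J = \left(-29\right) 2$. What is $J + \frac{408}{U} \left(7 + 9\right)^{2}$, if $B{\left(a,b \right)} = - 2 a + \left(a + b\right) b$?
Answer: $\frac{850}{3} \approx 283.33$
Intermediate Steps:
$B{\left(a,b \right)} = - 2 a + b \left(a + b\right)$
$J = -58$
$U = 306$ ($U = 51 \left(1^{2} - -10 - 5\right) = 51 \left(1 + 10 - 5\right) = 51 \cdot 6 = 306$)
$J + \frac{408}{U} \left(7 + 9\right)^{2} = -58 + \frac{408}{306} \left(7 + 9\right)^{2} = -58 + 408 \cdot \frac{1}{306} \cdot 16^{2} = -58 + \frac{4}{3} \cdot 256 = -58 + \frac{1024}{3} = \frac{850}{3}$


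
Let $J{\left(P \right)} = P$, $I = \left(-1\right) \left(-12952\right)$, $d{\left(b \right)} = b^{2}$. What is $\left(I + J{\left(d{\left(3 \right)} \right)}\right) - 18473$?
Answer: $-5512$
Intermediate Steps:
$I = 12952$
$\left(I + J{\left(d{\left(3 \right)} \right)}\right) - 18473 = \left(12952 + 3^{2}\right) - 18473 = \left(12952 + 9\right) - 18473 = 12961 - 18473 = -5512$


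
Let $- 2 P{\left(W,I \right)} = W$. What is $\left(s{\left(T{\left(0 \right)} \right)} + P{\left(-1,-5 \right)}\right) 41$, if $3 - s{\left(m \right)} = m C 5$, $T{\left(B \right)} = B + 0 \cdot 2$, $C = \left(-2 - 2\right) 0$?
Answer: $\frac{287}{2} \approx 143.5$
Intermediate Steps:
$C = 0$ ($C = \left(-4\right) 0 = 0$)
$P{\left(W,I \right)} = - \frac{W}{2}$
$T{\left(B \right)} = B$ ($T{\left(B \right)} = B + 0 = B$)
$s{\left(m \right)} = 3$ ($s{\left(m \right)} = 3 - m 0 \cdot 5 = 3 - 0 \cdot 5 = 3 - 0 = 3 + 0 = 3$)
$\left(s{\left(T{\left(0 \right)} \right)} + P{\left(-1,-5 \right)}\right) 41 = \left(3 - - \frac{1}{2}\right) 41 = \left(3 + \frac{1}{2}\right) 41 = \frac{7}{2} \cdot 41 = \frac{287}{2}$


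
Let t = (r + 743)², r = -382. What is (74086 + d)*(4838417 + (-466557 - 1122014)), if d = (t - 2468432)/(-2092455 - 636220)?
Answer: 656985468544309206/2728675 ≈ 2.4077e+11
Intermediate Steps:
t = 130321 (t = (-382 + 743)² = 361² = 130321)
d = 2338111/2728675 (d = (130321 - 2468432)/(-2092455 - 636220) = -2338111/(-2728675) = -2338111*(-1/2728675) = 2338111/2728675 ≈ 0.85687)
(74086 + d)*(4838417 + (-466557 - 1122014)) = (74086 + 2338111/2728675)*(4838417 + (-466557 - 1122014)) = 202158954161*(4838417 - 1588571)/2728675 = (202158954161/2728675)*3249846 = 656985468544309206/2728675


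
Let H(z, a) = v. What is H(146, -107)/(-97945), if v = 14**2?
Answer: -196/97945 ≈ -0.0020011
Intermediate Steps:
v = 196
H(z, a) = 196
H(146, -107)/(-97945) = 196/(-97945) = 196*(-1/97945) = -196/97945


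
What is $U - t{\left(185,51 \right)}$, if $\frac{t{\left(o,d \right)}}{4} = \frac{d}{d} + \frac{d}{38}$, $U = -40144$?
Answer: $- \frac{762914}{19} \approx -40153.0$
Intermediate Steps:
$t{\left(o,d \right)} = 4 + \frac{2 d}{19}$ ($t{\left(o,d \right)} = 4 \left(\frac{d}{d} + \frac{d}{38}\right) = 4 \left(1 + d \frac{1}{38}\right) = 4 \left(1 + \frac{d}{38}\right) = 4 + \frac{2 d}{19}$)
$U - t{\left(185,51 \right)} = -40144 - \left(4 + \frac{2}{19} \cdot 51\right) = -40144 - \left(4 + \frac{102}{19}\right) = -40144 - \frac{178}{19} = - \frac{762914}{19}$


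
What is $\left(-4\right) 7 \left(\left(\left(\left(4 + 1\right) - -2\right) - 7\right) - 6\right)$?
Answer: $168$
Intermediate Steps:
$\left(-4\right) 7 \left(\left(\left(\left(4 + 1\right) - -2\right) - 7\right) - 6\right) = - 28 \left(\left(\left(5 + 2\right) - 7\right) - 6\right) = - 28 \left(\left(7 - 7\right) - 6\right) = - 28 \left(0 - 6\right) = \left(-28\right) \left(-6\right) = 168$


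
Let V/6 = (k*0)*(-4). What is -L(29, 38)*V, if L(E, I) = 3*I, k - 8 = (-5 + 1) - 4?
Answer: 0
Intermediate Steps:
k = 0 (k = 8 + ((-5 + 1) - 4) = 8 + (-4 - 4) = 8 - 8 = 0)
V = 0 (V = 6*((0*0)*(-4)) = 6*(0*(-4)) = 6*0 = 0)
-L(29, 38)*V = -3*38*0 = -114*0 = -1*0 = 0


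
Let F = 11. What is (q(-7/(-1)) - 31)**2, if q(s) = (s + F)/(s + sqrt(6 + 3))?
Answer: 21316/25 ≈ 852.64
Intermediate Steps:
q(s) = (11 + s)/(3 + s) (q(s) = (s + 11)/(s + sqrt(6 + 3)) = (11 + s)/(s + sqrt(9)) = (11 + s)/(s + 3) = (11 + s)/(3 + s))
(q(-7/(-1)) - 31)**2 = ((11 - 7/(-1))/(3 - 7/(-1)) - 31)**2 = ((11 - 7*(-1))/(3 - 7*(-1)) - 31)**2 = ((11 + 7)/(3 + 7) - 31)**2 = (18/10 - 31)**2 = ((1/10)*18 - 31)**2 = (9/5 - 31)**2 = (-146/5)**2 = 21316/25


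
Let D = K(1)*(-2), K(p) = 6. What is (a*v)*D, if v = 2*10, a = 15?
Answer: -3600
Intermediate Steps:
v = 20
D = -12 (D = 6*(-2) = -12)
(a*v)*D = (15*20)*(-12) = 300*(-12) = -3600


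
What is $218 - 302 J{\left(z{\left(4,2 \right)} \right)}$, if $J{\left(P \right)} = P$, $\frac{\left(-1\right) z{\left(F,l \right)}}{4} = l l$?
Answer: $5050$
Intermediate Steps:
$z{\left(F,l \right)} = - 4 l^{2}$ ($z{\left(F,l \right)} = - 4 l l = - 4 l^{2}$)
$218 - 302 J{\left(z{\left(4,2 \right)} \right)} = 218 - 302 \left(- 4 \cdot 2^{2}\right) = 218 - 302 \left(\left(-4\right) 4\right) = 218 - -4832 = 218 + 4832 = 5050$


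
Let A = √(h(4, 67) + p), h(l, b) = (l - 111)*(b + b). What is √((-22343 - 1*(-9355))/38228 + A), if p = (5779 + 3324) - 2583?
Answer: √(-31031579 + 91336249*I*√7818)/9557 ≈ 6.6363 + 6.6618*I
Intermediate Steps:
h(l, b) = 2*b*(-111 + l) (h(l, b) = (-111 + l)*(2*b) = 2*b*(-111 + l))
p = 6520 (p = 9103 - 2583 = 6520)
A = I*√7818 (A = √(2*67*(-111 + 4) + 6520) = √(2*67*(-107) + 6520) = √(-14338 + 6520) = √(-7818) = I*√7818 ≈ 88.419*I)
√((-22343 - 1*(-9355))/38228 + A) = √((-22343 - 1*(-9355))/38228 + I*√7818) = √((-22343 + 9355)*(1/38228) + I*√7818) = √(-12988*1/38228 + I*√7818) = √(-3247/9557 + I*√7818)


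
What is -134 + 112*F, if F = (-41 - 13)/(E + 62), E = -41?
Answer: -422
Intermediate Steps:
F = -18/7 (F = (-41 - 13)/(-41 + 62) = -54/21 = -54*1/21 = -18/7 ≈ -2.5714)
-134 + 112*F = -134 + 112*(-18/7) = -134 - 288 = -422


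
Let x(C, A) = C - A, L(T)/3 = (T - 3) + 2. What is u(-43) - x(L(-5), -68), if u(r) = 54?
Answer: 4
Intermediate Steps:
L(T) = -3 + 3*T (L(T) = 3*((T - 3) + 2) = 3*((-3 + T) + 2) = 3*(-1 + T) = -3 + 3*T)
u(-43) - x(L(-5), -68) = 54 - ((-3 + 3*(-5)) - 1*(-68)) = 54 - ((-3 - 15) + 68) = 54 - (-18 + 68) = 54 - 1*50 = 54 - 50 = 4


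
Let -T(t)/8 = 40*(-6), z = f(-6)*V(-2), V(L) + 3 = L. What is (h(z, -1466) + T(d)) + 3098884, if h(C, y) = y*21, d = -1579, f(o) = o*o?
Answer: 3070018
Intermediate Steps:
V(L) = -3 + L
f(o) = o²
z = -180 (z = (-6)²*(-3 - 2) = 36*(-5) = -180)
h(C, y) = 21*y
T(t) = 1920 (T(t) = -320*(-6) = -8*(-240) = 1920)
(h(z, -1466) + T(d)) + 3098884 = (21*(-1466) + 1920) + 3098884 = (-30786 + 1920) + 3098884 = -28866 + 3098884 = 3070018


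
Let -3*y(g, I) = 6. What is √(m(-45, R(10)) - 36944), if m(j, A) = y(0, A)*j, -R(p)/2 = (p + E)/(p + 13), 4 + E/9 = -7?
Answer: I*√36854 ≈ 191.97*I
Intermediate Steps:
E = -99 (E = -36 + 9*(-7) = -36 - 63 = -99)
y(g, I) = -2 (y(g, I) = -⅓*6 = -2)
R(p) = -2*(-99 + p)/(13 + p) (R(p) = -2*(p - 99)/(p + 13) = -2*(-99 + p)/(13 + p))
m(j, A) = -2*j
√(m(-45, R(10)) - 36944) = √(-2*(-45) - 36944) = √(90 - 36944) = √(-36854) = I*√36854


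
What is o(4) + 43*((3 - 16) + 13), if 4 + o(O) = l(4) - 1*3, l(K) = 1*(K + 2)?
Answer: -1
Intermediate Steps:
l(K) = 2 + K (l(K) = 1*(2 + K) = 2 + K)
o(O) = -1 (o(O) = -4 + ((2 + 4) - 1*3) = -4 + (6 - 3) = -4 + 3 = -1)
o(4) + 43*((3 - 16) + 13) = -1 + 43*((3 - 16) + 13) = -1 + 43*(-13 + 13) = -1 + 43*0 = -1 + 0 = -1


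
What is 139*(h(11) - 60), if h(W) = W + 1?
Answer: -6672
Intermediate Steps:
h(W) = 1 + W
139*(h(11) - 60) = 139*((1 + 11) - 60) = 139*(12 - 60) = 139*(-48) = -6672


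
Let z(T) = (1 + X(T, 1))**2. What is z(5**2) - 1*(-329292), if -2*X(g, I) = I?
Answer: 1317169/4 ≈ 3.2929e+5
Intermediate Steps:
X(g, I) = -I/2
z(T) = 1/4 (z(T) = (1 - 1/2*1)**2 = (1 - 1/2)**2 = (1/2)**2 = 1/4)
z(5**2) - 1*(-329292) = 1/4 - 1*(-329292) = 1/4 + 329292 = 1317169/4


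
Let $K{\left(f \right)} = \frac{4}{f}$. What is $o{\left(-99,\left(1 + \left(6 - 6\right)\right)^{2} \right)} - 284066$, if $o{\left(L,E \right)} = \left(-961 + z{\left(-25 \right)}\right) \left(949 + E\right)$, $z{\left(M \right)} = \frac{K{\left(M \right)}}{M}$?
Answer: $- \frac{29925248}{25} \approx -1.197 \cdot 10^{6}$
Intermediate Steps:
$z{\left(M \right)} = \frac{4}{M^{2}}$ ($z{\left(M \right)} = \frac{4 \frac{1}{M}}{M} = \frac{4}{M^{2}}$)
$o{\left(L,E \right)} = - \frac{569989329}{625} - \frac{600621 E}{625}$ ($o{\left(L,E \right)} = \left(-961 + \frac{4}{625}\right) \left(949 + E\right) = - \frac{600621 \left(949 + E\right)}{625} = - \frac{569989329}{625} - \frac{600621 E}{625}$)
$o{\left(-99,\left(1 + \left(6 - 6\right)\right)^{2} \right)} - 284066 = \left(- \frac{569989329}{625} - \frac{600621 \left(1 + \left(6 - 6\right)\right)^{2}}{625}\right) - 284066 = \left(- \frac{569989329}{625} - \frac{600621 \left(1 + 0\right)^{2}}{625}\right) - 284066 = \left(- \frac{569989329}{625} - \frac{600621 \cdot 1^{2}}{625}\right) - 284066 = \left(- \frac{569989329}{625} - \frac{600621}{625}\right) - 284066 = - \frac{22823598}{25} - 284066 = - \frac{29925248}{25}$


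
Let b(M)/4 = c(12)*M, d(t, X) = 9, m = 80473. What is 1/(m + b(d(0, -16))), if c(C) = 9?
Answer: 1/80797 ≈ 1.2377e-5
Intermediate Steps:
b(M) = 36*M (b(M) = 4*(9*M) = 36*M)
1/(m + b(d(0, -16))) = 1/(80473 + 36*9) = 1/(80473 + 324) = 1/80797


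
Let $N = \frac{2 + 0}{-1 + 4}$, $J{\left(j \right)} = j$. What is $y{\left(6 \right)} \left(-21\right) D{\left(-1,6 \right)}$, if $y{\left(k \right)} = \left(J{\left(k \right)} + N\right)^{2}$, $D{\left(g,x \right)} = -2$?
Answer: $\frac{5600}{3} \approx 1866.7$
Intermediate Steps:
$N = \frac{2}{3} \approx 0.66667$
$y{\left(k \right)} = \left(\frac{2}{3} + k\right)^{2}$ ($y{\left(k \right)} = \left(k + \frac{2}{3}\right)^{2} = \left(\frac{2}{3} + k\right)^{2}$)
$y{\left(6 \right)} \left(-21\right) D{\left(-1,6 \right)} = \frac{\left(2 + 3 \cdot 6\right)^{2}}{9} \left(-21\right) \left(-2\right) = \frac{\left(2 + 18\right)^{2}}{9} \left(-21\right) \left(-2\right) = \frac{20^{2}}{9} \left(-21\right) \left(-2\right) = \frac{1}{9} \cdot 400 \left(-21\right) \left(-2\right) = \frac{400}{9} \left(-21\right) \left(-2\right) = \left(- \frac{2800}{3}\right) \left(-2\right) = \frac{5600}{3}$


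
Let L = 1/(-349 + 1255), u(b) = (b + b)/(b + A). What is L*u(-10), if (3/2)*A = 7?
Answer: 5/1208 ≈ 0.0041391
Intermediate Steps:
A = 14/3 (A = (⅔)*7 = 14/3 ≈ 4.6667)
u(b) = 2*b/(14/3 + b) (u(b) = (b + b)/(b + 14/3) = (2*b)/(14/3 + b) = 2*b/(14/3 + b))
L = 1/906 ≈ 0.0011038
L*u(-10) = (6*(-10)/(14 + 3*(-10)))/906 = (6*(-10)/(14 - 30))/906 = (6*(-10)/(-16))/906 = (6*(-10)*(-1/16))/906 = (1/906)*(15/4) = 5/1208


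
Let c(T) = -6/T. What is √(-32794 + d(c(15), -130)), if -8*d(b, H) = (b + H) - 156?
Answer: 3*I*√90995/5 ≈ 180.99*I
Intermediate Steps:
d(b, H) = 39/2 - H/8 - b/8 (d(b, H) = -((b + H) - 156)/8 = -((H + b) - 156)/8 = -(-156 + H + b)/8 = 39/2 - H/8 - b/8)
√(-32794 + d(c(15), -130)) = √(-32794 + (39/2 - ⅛*(-130) - (-3)/(4*15))) = √(-32794 + (39/2 + 65/4 - (-3)/(4*15))) = √(-32794 + (39/2 + 65/4 - ⅛*(-⅖))) = √(-32794 + (39/2 + 65/4 + 1/20)) = √(-32794 + 179/5) = √(-163791/5) = 3*I*√90995/5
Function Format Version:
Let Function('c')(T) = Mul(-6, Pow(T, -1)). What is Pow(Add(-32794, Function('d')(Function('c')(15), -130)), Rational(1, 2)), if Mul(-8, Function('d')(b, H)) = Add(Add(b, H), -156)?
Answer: Mul(Rational(3, 5), I, Pow(90995, Rational(1, 2))) ≈ Mul(180.99, I)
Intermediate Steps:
Function('d')(b, H) = Add(Rational(39, 2), Mul(Rational(-1, 8), H), Mul(Rational(-1, 8), b)) (Function('d')(b, H) = Mul(Rational(-1, 8), Add(Add(b, H), -156)) = Mul(Rational(-1, 8), Add(Add(H, b), -156)) = Mul(Rational(-1, 8), Add(-156, H, b)) = Add(Rational(39, 2), Mul(Rational(-1, 8), H), Mul(Rational(-1, 8), b)))
Pow(Add(-32794, Function('d')(Function('c')(15), -130)), Rational(1, 2)) = Pow(Add(-32794, Add(Rational(39, 2), Mul(Rational(-1, 8), -130), Mul(Rational(-1, 8), Mul(-6, Pow(15, -1))))), Rational(1, 2)) = Pow(Add(-32794, Add(Rational(39, 2), Rational(65, 4), Mul(Rational(-1, 8), Mul(-6, Rational(1, 15))))), Rational(1, 2)) = Pow(Add(-32794, Add(Rational(39, 2), Rational(65, 4), Mul(Rational(-1, 8), Rational(-2, 5)))), Rational(1, 2)) = Pow(Add(-32794, Add(Rational(39, 2), Rational(65, 4), Rational(1, 20))), Rational(1, 2)) = Pow(Add(-32794, Rational(179, 5)), Rational(1, 2)) = Pow(Rational(-163791, 5), Rational(1, 2)) = Mul(Rational(3, 5), I, Pow(90995, Rational(1, 2)))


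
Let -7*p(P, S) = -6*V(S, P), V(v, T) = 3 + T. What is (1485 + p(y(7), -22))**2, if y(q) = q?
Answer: 109307025/49 ≈ 2.2308e+6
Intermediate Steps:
p(P, S) = 18/7 + 6*P/7 (p(P, S) = -(-6)*(3 + P)/7 = -(-18 - 6*P)/7 = 18/7 + 6*P/7)
(1485 + p(y(7), -22))**2 = (1485 + (18/7 + (6/7)*7))**2 = (1485 + (18/7 + 6))**2 = (1485 + 60/7)**2 = (10455/7)**2 = 109307025/49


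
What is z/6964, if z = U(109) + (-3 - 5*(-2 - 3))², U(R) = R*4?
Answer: 230/1741 ≈ 0.13211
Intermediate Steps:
U(R) = 4*R
z = 920 (z = 4*109 + (-3 - 5*(-2 - 3))² = 436 + (-3 - 5*(-5))² = 436 + (-3 + 25)² = 436 + 22² = 436 + 484 = 920)
z/6964 = 920/6964 = 920*(1/6964) = 230/1741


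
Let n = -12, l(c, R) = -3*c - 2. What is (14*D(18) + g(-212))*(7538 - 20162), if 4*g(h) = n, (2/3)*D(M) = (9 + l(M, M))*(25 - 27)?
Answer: -24881904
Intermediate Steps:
l(c, R) = -2 - 3*c
D(M) = -21 + 9*M (D(M) = 3*((9 + (-2 - 3*M))*(25 - 27))/2 = 3*((7 - 3*M)*(-2))/2 = 3*(-14 + 6*M)/2 = -21 + 9*M)
g(h) = -3 (g(h) = (¼)*(-12) = -3)
(14*D(18) + g(-212))*(7538 - 20162) = (14*(-21 + 9*18) - 3)*(7538 - 20162) = (14*(-21 + 162) - 3)*(-12624) = (14*141 - 3)*(-12624) = (1974 - 3)*(-12624) = 1971*(-12624) = -24881904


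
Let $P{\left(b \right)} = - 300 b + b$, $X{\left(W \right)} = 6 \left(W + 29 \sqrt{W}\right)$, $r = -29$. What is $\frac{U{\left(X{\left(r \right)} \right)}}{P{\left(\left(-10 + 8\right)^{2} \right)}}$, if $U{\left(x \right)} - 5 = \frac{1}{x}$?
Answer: $- \frac{26099}{6243120} + \frac{i \sqrt{29}}{6243120} \approx -0.0041804 + 8.6258 \cdot 10^{-7} i$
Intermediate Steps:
$X{\left(W \right)} = 6 W + 174 \sqrt{W}$
$U{\left(x \right)} = 5 + \frac{1}{x}$
$P{\left(b \right)} = - 299 b$
$\frac{U{\left(X{\left(r \right)} \right)}}{P{\left(\left(-10 + 8\right)^{2} \right)}} = \frac{5 + \frac{1}{6 \left(-29\right) + 174 \sqrt{-29}}}{\left(-299\right) \left(-10 + 8\right)^{2}} = \frac{5 + \frac{1}{-174 + 174 i \sqrt{29}}}{\left(-299\right) \left(-2\right)^{2}} = \frac{5 + \frac{1}{-174 + 174 i \sqrt{29}}}{\left(-299\right) 4} = \frac{5 + \frac{1}{-174 + 174 i \sqrt{29}}}{-1196} = \left(5 + \frac{1}{-174 + 174 i \sqrt{29}}\right) \left(- \frac{1}{1196}\right) = - \frac{5}{1196} - \frac{1}{1196 \left(-174 + 174 i \sqrt{29}\right)}$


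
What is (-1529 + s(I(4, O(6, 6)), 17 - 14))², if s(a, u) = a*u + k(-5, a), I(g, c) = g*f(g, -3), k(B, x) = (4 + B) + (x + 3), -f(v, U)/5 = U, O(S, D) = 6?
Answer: 1656369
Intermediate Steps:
f(v, U) = -5*U
k(B, x) = 7 + B + x (k(B, x) = (4 + B) + (3 + x) = 7 + B + x)
I(g, c) = 15*g (I(g, c) = g*(-5*(-3)) = g*15 = 15*g)
s(a, u) = 2 + a + a*u (s(a, u) = a*u + (7 - 5 + a) = a*u + (2 + a) = 2 + a + a*u)
(-1529 + s(I(4, O(6, 6)), 17 - 14))² = (-1529 + (2 + 15*4 + (15*4)*(17 - 14)))² = (-1529 + (2 + 60 + 60*3))² = (-1529 + (2 + 60 + 180))² = (-1529 + 242)² = (-1287)² = 1656369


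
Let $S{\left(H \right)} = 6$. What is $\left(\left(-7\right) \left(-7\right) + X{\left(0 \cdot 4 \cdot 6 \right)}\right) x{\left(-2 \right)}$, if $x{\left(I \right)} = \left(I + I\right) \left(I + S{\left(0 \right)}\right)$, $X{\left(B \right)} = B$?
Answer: $-784$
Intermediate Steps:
$x{\left(I \right)} = 2 I \left(6 + I\right)$ ($x{\left(I \right)} = \left(I + I\right) \left(I + 6\right) = 2 I \left(6 + I\right)$)
$\left(\left(-7\right) \left(-7\right) + X{\left(0 \cdot 4 \cdot 6 \right)}\right) x{\left(-2 \right)} = \left(\left(-7\right) \left(-7\right) + 0 \cdot 4 \cdot 6\right) 2 \left(-2\right) \left(6 - 2\right) = \left(49 + 0 \cdot 6\right) 2 \left(-2\right) 4 = \left(49 + 0\right) \left(-16\right) = 49 \left(-16\right) = -784$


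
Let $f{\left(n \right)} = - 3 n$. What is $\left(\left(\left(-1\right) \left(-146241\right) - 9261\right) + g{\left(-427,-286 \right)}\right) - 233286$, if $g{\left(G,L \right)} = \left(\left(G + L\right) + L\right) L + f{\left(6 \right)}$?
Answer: $189390$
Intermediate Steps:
$g{\left(G,L \right)} = -18 + L \left(G + 2 L\right)$ ($g{\left(G,L \right)} = \left(\left(G + L\right) + L\right) L - 18 = \left(G + 2 L\right) L - 18 = L \left(G + 2 L\right) - 18 = -18 + L \left(G + 2 L\right)$)
$\left(\left(\left(-1\right) \left(-146241\right) - 9261\right) + g{\left(-427,-286 \right)}\right) - 233286 = \left(\left(\left(-1\right) \left(-146241\right) - 9261\right) - \left(-122104 - 163592\right)\right) - 233286 = \left(\left(146241 - 9261\right) + \left(-18 + 2 \cdot 81796 + 122122\right)\right) - 233286 = \left(136980 + \left(-18 + 163592 + 122122\right)\right) - 233286 = \left(136980 + 285696\right) - 233286 = 422676 - 233286 = 189390$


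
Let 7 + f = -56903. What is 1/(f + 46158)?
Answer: -1/10752 ≈ -9.3006e-5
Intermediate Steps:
f = -56910 (f = -7 - 56903 = -56910)
1/(f + 46158) = 1/(-56910 + 46158) = 1/(-10752) = -1/10752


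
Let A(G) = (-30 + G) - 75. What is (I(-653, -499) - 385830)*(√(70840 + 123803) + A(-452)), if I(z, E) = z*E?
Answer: 33410531 - 1619541*√267 ≈ 6.9470e+6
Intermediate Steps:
I(z, E) = E*z
A(G) = -105 + G
(I(-653, -499) - 385830)*(√(70840 + 123803) + A(-452)) = (-499*(-653) - 385830)*(√(70840 + 123803) + (-105 - 452)) = (325847 - 385830)*(√194643 - 557) = -59983*(27*√267 - 557) = -59983*(-557 + 27*√267) = 33410531 - 1619541*√267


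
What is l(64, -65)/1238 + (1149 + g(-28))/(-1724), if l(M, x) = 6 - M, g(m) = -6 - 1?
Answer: -378447/533578 ≈ -0.70926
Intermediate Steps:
g(m) = -7
l(64, -65)/1238 + (1149 + g(-28))/(-1724) = (6 - 1*64)/1238 + (1149 - 7)/(-1724) = (6 - 64)*(1/1238) + 1142*(-1/1724) = -58*1/1238 - 571/862 = -29/619 - 571/862 = -378447/533578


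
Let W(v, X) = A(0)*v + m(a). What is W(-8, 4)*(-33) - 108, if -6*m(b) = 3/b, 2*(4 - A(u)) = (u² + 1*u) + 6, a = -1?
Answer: 279/2 ≈ 139.50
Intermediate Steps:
A(u) = 1 - u/2 - u²/2 (A(u) = 4 - ((u² + 1*u) + 6)/2 = 4 - ((u² + u) + 6)/2 = 4 - ((u + u²) + 6)/2 = 4 - (6 + u + u²)/2 = 4 + (-3 - u/2 - u²/2) = 1 - u/2 - u²/2)
m(b) = -1/(2*b)
W(v, X) = ½ + v (W(v, X) = (1 - ½*0 - ½*0²)*v - ½/(-1) = (1 + 0 - ½*0)*v - ½*(-1) = (1 + 0 + 0)*v + ½ = 1*v + ½ = v + ½ = ½ + v)
W(-8, 4)*(-33) - 108 = (½ - 8)*(-33) - 108 = -15/2*(-33) - 108 = 495/2 - 108 = 279/2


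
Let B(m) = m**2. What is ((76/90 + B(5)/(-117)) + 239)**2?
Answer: 242611776/4225 ≈ 57423.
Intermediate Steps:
((76/90 + B(5)/(-117)) + 239)**2 = ((76/90 + 5**2/(-117)) + 239)**2 = ((76*(1/90) + 25*(-1/117)) + 239)**2 = ((38/45 - 25/117) + 239)**2 = (41/65 + 239)**2 = (15576/65)**2 = 242611776/4225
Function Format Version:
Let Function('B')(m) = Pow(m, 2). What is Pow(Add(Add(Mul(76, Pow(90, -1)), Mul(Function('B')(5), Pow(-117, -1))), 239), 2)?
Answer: Rational(242611776, 4225) ≈ 57423.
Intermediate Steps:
Pow(Add(Add(Mul(76, Pow(90, -1)), Mul(Function('B')(5), Pow(-117, -1))), 239), 2) = Pow(Add(Add(Mul(76, Pow(90, -1)), Mul(Pow(5, 2), Pow(-117, -1))), 239), 2) = Pow(Add(Add(Mul(76, Rational(1, 90)), Mul(25, Rational(-1, 117))), 239), 2) = Pow(Add(Add(Rational(38, 45), Rational(-25, 117)), 239), 2) = Pow(Add(Rational(41, 65), 239), 2) = Pow(Rational(15576, 65), 2) = Rational(242611776, 4225)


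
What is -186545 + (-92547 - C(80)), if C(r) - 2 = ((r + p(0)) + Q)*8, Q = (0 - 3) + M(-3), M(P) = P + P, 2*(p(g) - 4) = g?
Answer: -279694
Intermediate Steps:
p(g) = 4 + g/2
M(P) = 2*P
Q = -9 (Q = (0 - 3) + 2*(-3) = -3 - 6 = -9)
C(r) = -38 + 8*r (C(r) = 2 + ((r + (4 + (1/2)*0)) - 9)*8 = 2 + ((r + (4 + 0)) - 9)*8 = 2 + ((r + 4) - 9)*8 = 2 + ((4 + r) - 9)*8 = 2 + (-5 + r)*8 = 2 + (-40 + 8*r) = -38 + 8*r)
-186545 + (-92547 - C(80)) = -186545 + (-92547 - (-38 + 8*80)) = -186545 + (-92547 - (-38 + 640)) = -186545 + (-92547 - 1*602) = -186545 + (-92547 - 602) = -186545 - 93149 = -279694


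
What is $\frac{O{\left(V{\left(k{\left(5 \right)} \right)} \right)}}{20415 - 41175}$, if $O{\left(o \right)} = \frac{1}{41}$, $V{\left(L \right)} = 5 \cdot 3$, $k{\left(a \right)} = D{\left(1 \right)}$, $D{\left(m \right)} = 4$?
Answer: $- \frac{1}{851160} \approx -1.1749 \cdot 10^{-6}$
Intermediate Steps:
$k{\left(a \right)} = 4$
$V{\left(L \right)} = 15$
$O{\left(o \right)} = \frac{1}{41}$
$\frac{O{\left(V{\left(k{\left(5 \right)} \right)} \right)}}{20415 - 41175} = \frac{1}{41 \left(20415 - 41175\right)} = \frac{1}{41 \left(-20760\right)} = \frac{1}{41} \left(- \frac{1}{20760}\right) = - \frac{1}{851160}$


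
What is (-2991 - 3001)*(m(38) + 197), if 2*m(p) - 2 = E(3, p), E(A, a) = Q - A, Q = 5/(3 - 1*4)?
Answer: -1162448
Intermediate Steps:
Q = -5 (Q = 5/(3 - 4) = 5/(-1) = 5*(-1) = -5)
E(A, a) = -5 - A
m(p) = -3 (m(p) = 1 + (-5 - 1*3)/2 = 1 + (-5 - 3)/2 = 1 + (½)*(-8) = 1 - 4 = -3)
(-2991 - 3001)*(m(38) + 197) = (-2991 - 3001)*(-3 + 197) = -5992*194 = -1162448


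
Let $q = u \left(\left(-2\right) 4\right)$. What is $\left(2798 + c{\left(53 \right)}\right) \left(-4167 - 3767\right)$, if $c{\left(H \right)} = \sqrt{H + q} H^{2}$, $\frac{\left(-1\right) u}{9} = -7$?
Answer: $-22199332 - 22286606 i \sqrt{451} \approx -2.2199 \cdot 10^{7} - 4.733 \cdot 10^{8} i$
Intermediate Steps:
$u = 63$ ($u = \left(-9\right) \left(-7\right) = 63$)
$q = -504$ ($q = 63 \left(\left(-2\right) 4\right) = 63 \left(-8\right) = -504$)
$c{\left(H \right)} = H^{2} \sqrt{-504 + H}$ ($c{\left(H \right)} = \sqrt{H - 504} H^{2} = \sqrt{-504 + H} H^{2} = H^{2} \sqrt{-504 + H}$)
$\left(2798 + c{\left(53 \right)}\right) \left(-4167 - 3767\right) = \left(2798 + 53^{2} \sqrt{-504 + 53}\right) \left(-4167 - 3767\right) = \left(2798 + 2809 \sqrt{-451}\right) \left(-7934\right) = \left(2798 + 2809 i \sqrt{451}\right) \left(-7934\right) = -22199332 - 22286606 i \sqrt{451}$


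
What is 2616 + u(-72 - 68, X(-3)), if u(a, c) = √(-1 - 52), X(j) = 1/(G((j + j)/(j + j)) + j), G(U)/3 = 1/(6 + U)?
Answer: 2616 + I*√53 ≈ 2616.0 + 7.2801*I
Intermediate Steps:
G(U) = 3/(6 + U)
X(j) = 1/(3/7 + j) (X(j) = 1/(3/(6 + (j + j)/(j + j)) + j) = 1/(3/(6 + (2*j)/((2*j))) + j) = 1/(3/(6 + (2*j)*(1/(2*j))) + j) = 1/(3/(6 + 1) + j) = 1/(3/7 + j))
u(a, c) = I*√53 (u(a, c) = √(-53) = I*√53)
2616 + u(-72 - 68, X(-3)) = 2616 + I*√53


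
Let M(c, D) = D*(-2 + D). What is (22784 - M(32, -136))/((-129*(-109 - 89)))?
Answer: 2008/12771 ≈ 0.15723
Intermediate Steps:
(22784 - M(32, -136))/((-129*(-109 - 89))) = (22784 - (-136)*(-2 - 136))/((-129*(-109 - 89))) = (22784 - (-136)*(-138))/((-129*(-198))) = (22784 - 1*18768)/25542 = (22784 - 18768)*(1/25542) = 4016*(1/25542) = 2008/12771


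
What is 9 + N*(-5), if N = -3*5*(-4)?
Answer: -291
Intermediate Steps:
N = 60 (N = -15*(-4) = 60)
9 + N*(-5) = 9 + 60*(-5) = 9 - 300 = -291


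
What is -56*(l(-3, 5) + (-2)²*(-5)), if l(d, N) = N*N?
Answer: -280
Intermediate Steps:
l(d, N) = N²
-56*(l(-3, 5) + (-2)²*(-5)) = -56*(5² + (-2)²*(-5)) = -56*(25 + 4*(-5)) = -56*(25 - 20) = -56*5 = -280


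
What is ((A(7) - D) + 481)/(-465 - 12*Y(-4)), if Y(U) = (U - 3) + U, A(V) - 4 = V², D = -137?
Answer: -671/333 ≈ -2.0150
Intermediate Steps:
A(V) = 4 + V²
Y(U) = -3 + 2*U (Y(U) = (-3 + U) + U = -3 + 2*U)
((A(7) - D) + 481)/(-465 - 12*Y(-4)) = (((4 + 7²) - 1*(-137)) + 481)/(-465 - 12*(-3 + 2*(-4))) = (((4 + 49) + 137) + 481)/(-465 - 12*(-3 - 8)) = ((53 + 137) + 481)/(-465 - 12*(-11)) = (190 + 481)/(-465 + 132) = 671/(-333) = 671*(-1/333) = -671/333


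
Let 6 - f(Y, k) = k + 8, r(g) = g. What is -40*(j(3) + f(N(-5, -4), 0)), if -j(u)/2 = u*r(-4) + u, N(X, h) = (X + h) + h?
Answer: -640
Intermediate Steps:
N(X, h) = X + 2*h
f(Y, k) = -2 - k (f(Y, k) = 6 - (k + 8) = 6 - (8 + k) = 6 + (-8 - k) = -2 - k)
j(u) = 6*u (j(u) = -2*(u*(-4) + u) = -2*(-4*u + u) = -(-6)*u = 6*u)
-40*(j(3) + f(N(-5, -4), 0)) = -40*(6*3 + (-2 - 1*0)) = -40*(18 + (-2 + 0)) = -40*(18 - 2) = -40*16 = -640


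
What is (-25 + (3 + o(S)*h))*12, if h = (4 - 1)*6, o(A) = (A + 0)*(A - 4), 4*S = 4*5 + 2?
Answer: 1518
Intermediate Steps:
S = 11/2 (S = (4*5 + 2)/4 = (20 + 2)/4 = (¼)*22 = 11/2 ≈ 5.5000)
o(A) = A*(-4 + A)
h = 18 (h = 3*6 = 18)
(-25 + (3 + o(S)*h))*12 = (-25 + (3 + (11*(-4 + 11/2)/2)*18))*12 = (-25 + (3 + ((11/2)*(3/2))*18))*12 = (-25 + (3 + (33/4)*18))*12 = (-25 + (3 + 297/2))*12 = (-25 + 303/2)*12 = (253/2)*12 = 1518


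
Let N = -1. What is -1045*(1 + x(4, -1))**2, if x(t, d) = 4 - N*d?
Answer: -16720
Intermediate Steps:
x(t, d) = 4 + d (x(t, d) = 4 - (-1)*d = 4 + d)
-1045*(1 + x(4, -1))**2 = -1045*(1 + (4 - 1))**2 = -1045*(1 + 3)**2 = -1045*4**2 = -1045*16 = -16720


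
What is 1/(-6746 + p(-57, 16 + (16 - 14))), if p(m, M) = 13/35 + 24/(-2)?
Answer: -35/236517 ≈ -0.00014798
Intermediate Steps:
p(m, M) = -407/35 (p(m, M) = 13*(1/35) + 24*(-½) = 13/35 - 12 = -407/35)
1/(-6746 + p(-57, 16 + (16 - 14))) = 1/(-6746 - 407/35) = 1/(-236517/35) = -35/236517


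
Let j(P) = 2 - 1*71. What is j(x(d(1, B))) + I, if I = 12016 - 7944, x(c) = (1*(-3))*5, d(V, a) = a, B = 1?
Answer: 4003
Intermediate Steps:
x(c) = -15 (x(c) = -3*5 = -15)
I = 4072
j(P) = -69 (j(P) = 2 - 71 = -69)
j(x(d(1, B))) + I = -69 + 4072 = 4003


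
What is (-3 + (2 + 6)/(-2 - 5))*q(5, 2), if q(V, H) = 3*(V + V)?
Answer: -870/7 ≈ -124.29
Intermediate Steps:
q(V, H) = 6*V (q(V, H) = 3*(2*V) = 6*V)
(-3 + (2 + 6)/(-2 - 5))*q(5, 2) = (-3 + (2 + 6)/(-2 - 5))*(6*5) = (-3 + 8/(-7))*30 = (-3 + 8*(-⅐))*30 = (-3 - 8/7)*30 = -29/7*30 = -870/7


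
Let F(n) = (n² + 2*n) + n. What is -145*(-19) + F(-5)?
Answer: 2765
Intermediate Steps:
F(n) = n² + 3*n
-145*(-19) + F(-5) = -145*(-19) - 5*(3 - 5) = 2755 - 5*(-2) = 2755 + 10 = 2765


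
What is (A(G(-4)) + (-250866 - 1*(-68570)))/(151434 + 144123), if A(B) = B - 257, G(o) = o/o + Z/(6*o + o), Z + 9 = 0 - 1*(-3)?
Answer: -2555725/4137798 ≈ -0.61765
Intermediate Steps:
Z = -6 (Z = -9 + (0 - 1*(-3)) = -9 + (0 + 3) = -9 + 3 = -6)
G(o) = 1 - 6/(7*o) (G(o) = o/o - 6/(6*o + o) = 1 - 6*1/(7*o) = 1 - 6/(7*o))
A(B) = -257 + B
(A(G(-4)) + (-250866 - 1*(-68570)))/(151434 + 144123) = ((-257 + (-6/7 - 4)/(-4)) + (-250866 - 1*(-68570)))/(151434 + 144123) = ((-257 - ¼*(-34/7)) + (-250866 + 68570))/295557 = ((-257 + 17/14) - 182296)*(1/295557) = (-3581/14 - 182296)*(1/295557) = -2555725/14*1/295557 = -2555725/4137798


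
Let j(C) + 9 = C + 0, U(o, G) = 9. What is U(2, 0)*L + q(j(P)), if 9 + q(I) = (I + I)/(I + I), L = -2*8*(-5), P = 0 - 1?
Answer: 712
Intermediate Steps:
P = -1
j(C) = -9 + C (j(C) = -9 + (C + 0) = -9 + C)
L = 80 (L = -16*(-5) = 80)
q(I) = -8 (q(I) = -9 + (I + I)/(I + I) = -9 + (2*I)/((2*I)) = -9 + (2*I)*(1/(2*I)) = -9 + 1 = -8)
U(2, 0)*L + q(j(P)) = 9*80 - 8 = 720 - 8 = 712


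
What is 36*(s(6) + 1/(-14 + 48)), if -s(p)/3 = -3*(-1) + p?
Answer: -16506/17 ≈ -970.94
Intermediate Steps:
s(p) = -9 - 3*p (s(p) = -3*(-3*(-1) + p) = -3*(3 + p) = -9 - 3*p)
36*(s(6) + 1/(-14 + 48)) = 36*((-9 - 3*6) + 1/(-14 + 48)) = 36*((-9 - 18) + 1/34) = 36*(-27 + 1/34) = 36*(-917/34) = -16506/17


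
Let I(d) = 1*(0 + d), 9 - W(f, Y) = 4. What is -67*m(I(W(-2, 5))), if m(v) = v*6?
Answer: -2010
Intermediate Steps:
W(f, Y) = 5 (W(f, Y) = 9 - 1*4 = 9 - 4 = 5)
I(d) = d (I(d) = 1*d = d)
m(v) = 6*v
-67*m(I(W(-2, 5))) = -402*5 = -67*30 = -2010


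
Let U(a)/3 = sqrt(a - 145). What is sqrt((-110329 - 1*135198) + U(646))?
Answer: sqrt(-245527 + 3*sqrt(501)) ≈ 495.44*I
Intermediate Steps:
U(a) = 3*sqrt(-145 + a) (U(a) = 3*sqrt(a - 145) = 3*sqrt(-145 + a))
sqrt((-110329 - 1*135198) + U(646)) = sqrt((-110329 - 1*135198) + 3*sqrt(-145 + 646)) = sqrt((-110329 - 135198) + 3*sqrt(501)) = sqrt(-245527 + 3*sqrt(501))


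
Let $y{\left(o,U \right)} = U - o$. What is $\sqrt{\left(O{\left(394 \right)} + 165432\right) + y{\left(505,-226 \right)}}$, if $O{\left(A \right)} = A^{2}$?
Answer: $\sqrt{319937} \approx 565.63$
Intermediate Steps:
$\sqrt{\left(O{\left(394 \right)} + 165432\right) + y{\left(505,-226 \right)}} = \sqrt{\left(394^{2} + 165432\right) - 731} = \sqrt{\left(155236 + 165432\right) - 731} = \sqrt{320668 - 731} = \sqrt{319937}$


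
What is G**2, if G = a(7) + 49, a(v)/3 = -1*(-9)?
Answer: 5776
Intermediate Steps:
a(v) = 27 (a(v) = 3*(-1*(-9)) = 3*9 = 27)
G = 76 (G = 27 + 49 = 76)
G**2 = 76**2 = 5776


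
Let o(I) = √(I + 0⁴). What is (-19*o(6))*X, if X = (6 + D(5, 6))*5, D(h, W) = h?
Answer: -1045*√6 ≈ -2559.7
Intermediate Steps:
o(I) = √I (o(I) = √(I + 0) = √I)
X = 55 (X = (6 + 5)*5 = 11*5 = 55)
(-19*o(6))*X = -19*√6*55 = -1045*√6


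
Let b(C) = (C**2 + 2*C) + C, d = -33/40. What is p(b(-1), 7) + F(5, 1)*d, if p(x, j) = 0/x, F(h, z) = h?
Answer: -33/8 ≈ -4.1250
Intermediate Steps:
d = -33/40 (d = -33*1/40 = -33/40 ≈ -0.82500)
b(C) = C**2 + 3*C
p(x, j) = 0
p(b(-1), 7) + F(5, 1)*d = 0 + 5*(-33/40) = 0 - 33/8 = -33/8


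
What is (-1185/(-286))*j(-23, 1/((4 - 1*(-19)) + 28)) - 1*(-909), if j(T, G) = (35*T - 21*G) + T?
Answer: -12268797/4862 ≈ -2523.4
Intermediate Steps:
j(T, G) = -21*G + 36*T (j(T, G) = (-21*G + 35*T) + T = -21*G + 36*T)
(-1185/(-286))*j(-23, 1/((4 - 1*(-19)) + 28)) - 1*(-909) = (-1185/(-286))*(-21/((4 - 1*(-19)) + 28) + 36*(-23)) - 1*(-909) = (-1185*(-1/286))*(-21/((4 + 19) + 28) - 828) + 909 = 1185*(-21/(23 + 28) - 828)/286 + 909 = 1185*(-21/51 - 828)/286 + 909 = 1185*(-21*1/51 - 828)/286 + 909 = 1185*(-7/17 - 828)/286 + 909 = (1185/286)*(-14083/17) + 909 = -16688355/4862 + 909 = -12268797/4862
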